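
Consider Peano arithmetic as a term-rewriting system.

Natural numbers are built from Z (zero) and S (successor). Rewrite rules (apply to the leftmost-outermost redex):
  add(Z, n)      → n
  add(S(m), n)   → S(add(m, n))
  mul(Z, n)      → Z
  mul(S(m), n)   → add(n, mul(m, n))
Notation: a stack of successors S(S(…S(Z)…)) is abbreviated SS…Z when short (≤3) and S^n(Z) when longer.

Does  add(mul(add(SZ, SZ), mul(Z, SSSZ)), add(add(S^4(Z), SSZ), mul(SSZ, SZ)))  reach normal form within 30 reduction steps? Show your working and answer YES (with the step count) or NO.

  start: add(mul(add(SZ, SZ), mul(Z, SSSZ)), add(add(S^4(Z), SSZ), mul(SSZ, SZ)))
  step 1: add(mul(S(add(Z, SZ)), mul(Z, SSSZ)), add(add(S^4(Z), SSZ), mul(SSZ, SZ)))
  step 2: add(add(mul(Z, SSSZ), mul(add(Z, SZ), mul(Z, SSSZ))), add(add(S^4(Z), SSZ), mul(SSZ, SZ)))
  step 3: add(add(Z, mul(add(Z, SZ), mul(Z, SSSZ))), add(add(S^4(Z), SSZ), mul(SSZ, SZ)))
  step 4: add(mul(add(Z, SZ), mul(Z, SSSZ)), add(add(S^4(Z), SSZ), mul(SSZ, SZ)))
  step 5: add(mul(SZ, mul(Z, SSSZ)), add(add(S^4(Z), SSZ), mul(SSZ, SZ)))
  step 6: add(add(mul(Z, SSSZ), mul(Z, mul(Z, SSSZ))), add(add(S^4(Z), SSZ), mul(SSZ, SZ)))
  step 7: add(add(Z, mul(Z, mul(Z, SSSZ))), add(add(S^4(Z), SSZ), mul(SSZ, SZ)))
  step 8: add(mul(Z, mul(Z, SSSZ)), add(add(S^4(Z), SSZ), mul(SSZ, SZ)))
  step 9: add(Z, add(add(S^4(Z), SSZ), mul(SSZ, SZ)))
  step 10: add(add(S^4(Z), SSZ), mul(SSZ, SZ))
  step 11: add(S(add(SSSZ, SSZ)), mul(SSZ, SZ))
  step 12: S(add(add(SSSZ, SSZ), mul(SSZ, SZ)))
  step 13: S(add(S(add(SSZ, SSZ)), mul(SSZ, SZ)))
  step 14: S(S(add(add(SSZ, SSZ), mul(SSZ, SZ))))
  step 15: S(S(add(S(add(SZ, SSZ)), mul(SSZ, SZ))))
  step 16: S(S(S(add(add(SZ, SSZ), mul(SSZ, SZ)))))
  step 17: S(S(S(add(S(add(Z, SSZ)), mul(SSZ, SZ)))))
  step 18: S(S(S(S(add(add(Z, SSZ), mul(SSZ, SZ))))))
  step 19: S(S(S(S(add(SSZ, mul(SSZ, SZ))))))
  step 20: S(S(S(S(S(add(SZ, mul(SSZ, SZ)))))))
  step 21: S(S(S(S(S(S(add(Z, mul(SSZ, SZ))))))))
  step 22: S(S(S(S(S(S(mul(SSZ, SZ)))))))
  step 23: S(S(S(S(S(S(add(SZ, mul(SZ, SZ))))))))
  step 24: S(S(S(S(S(S(S(add(Z, mul(SZ, SZ)))))))))
  step 25: S(S(S(S(S(S(S(mul(SZ, SZ))))))))
  step 26: S(S(S(S(S(S(S(add(SZ, mul(Z, SZ)))))))))
  step 27: S(S(S(S(S(S(S(S(add(Z, mul(Z, SZ))))))))))
  step 28: S(S(S(S(S(S(S(S(mul(Z, SZ)))))))))
  step 29: S^8(Z)

Answer: YES — reaches normal form S^8(Z) in 29 ≤ 30 steps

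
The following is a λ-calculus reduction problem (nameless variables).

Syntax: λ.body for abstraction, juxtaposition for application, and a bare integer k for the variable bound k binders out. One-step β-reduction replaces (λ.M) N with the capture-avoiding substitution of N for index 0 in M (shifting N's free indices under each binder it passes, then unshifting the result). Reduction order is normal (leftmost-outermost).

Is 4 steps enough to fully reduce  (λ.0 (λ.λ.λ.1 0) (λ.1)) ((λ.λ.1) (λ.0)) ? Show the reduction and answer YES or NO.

  start: (λ.0 (λ.λ.λ.1 0) (λ.1)) ((λ.λ.1) (λ.0))
  →1  (λ.λ.1) (λ.0) (λ.λ.λ.1 0) (λ.(λ.λ.1) (λ.0))
  →2  (λ.λ.0) (λ.λ.λ.1 0) (λ.(λ.λ.1) (λ.0))
  →3  (λ.0) (λ.(λ.λ.1) (λ.0))
  →4  λ.(λ.λ.1) (λ.0)

Answer: NO — after 4 steps the term is λ.(λ.λ.1) (λ.0), not yet normal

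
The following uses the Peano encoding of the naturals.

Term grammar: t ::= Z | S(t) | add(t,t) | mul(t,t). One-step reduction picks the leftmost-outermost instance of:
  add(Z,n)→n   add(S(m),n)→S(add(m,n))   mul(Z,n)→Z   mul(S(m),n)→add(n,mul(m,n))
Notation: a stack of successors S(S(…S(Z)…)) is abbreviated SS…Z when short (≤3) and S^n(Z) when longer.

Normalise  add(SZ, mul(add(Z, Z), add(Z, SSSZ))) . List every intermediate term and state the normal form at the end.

Answer: normal form = SZ  (in 4 steps)

Derivation:
  start: add(SZ, mul(add(Z, Z), add(Z, SSSZ)))
  →1  S(add(Z, mul(add(Z, Z), add(Z, SSSZ))))
  →2  S(mul(add(Z, Z), add(Z, SSSZ)))
  →3  S(mul(Z, add(Z, SSSZ)))
  →4  SZ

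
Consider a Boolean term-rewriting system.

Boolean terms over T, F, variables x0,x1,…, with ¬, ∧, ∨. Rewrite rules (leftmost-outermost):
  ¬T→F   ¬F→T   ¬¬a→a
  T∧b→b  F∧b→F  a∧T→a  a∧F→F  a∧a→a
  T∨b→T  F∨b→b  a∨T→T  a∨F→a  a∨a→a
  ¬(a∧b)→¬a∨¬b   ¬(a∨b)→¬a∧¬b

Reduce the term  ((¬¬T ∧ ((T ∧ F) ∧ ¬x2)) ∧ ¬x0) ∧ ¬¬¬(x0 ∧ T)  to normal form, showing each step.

  start: ((¬¬T ∧ ((T ∧ F) ∧ ¬x2)) ∧ ¬x0) ∧ ¬¬¬(x0 ∧ T)
  →1  ((T ∧ ((T ∧ F) ∧ ¬x2)) ∧ ¬x0) ∧ ¬¬¬(x0 ∧ T)
  →2  (((T ∧ F) ∧ ¬x2) ∧ ¬x0) ∧ ¬¬¬(x0 ∧ T)
  →3  ((F ∧ ¬x2) ∧ ¬x0) ∧ ¬¬¬(x0 ∧ T)
  →4  (F ∧ ¬x0) ∧ ¬¬¬(x0 ∧ T)
  →5  F ∧ ¬¬¬(x0 ∧ T)
  →6  F

Answer: normal form = F  (in 6 steps)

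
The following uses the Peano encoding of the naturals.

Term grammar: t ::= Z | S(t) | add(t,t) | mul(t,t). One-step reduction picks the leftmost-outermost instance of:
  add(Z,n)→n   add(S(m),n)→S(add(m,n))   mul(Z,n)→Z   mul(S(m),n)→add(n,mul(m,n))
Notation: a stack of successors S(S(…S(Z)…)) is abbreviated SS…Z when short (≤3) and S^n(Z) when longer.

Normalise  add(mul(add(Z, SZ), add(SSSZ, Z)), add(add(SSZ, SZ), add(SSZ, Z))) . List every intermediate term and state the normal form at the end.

  start: add(mul(add(Z, SZ), add(SSSZ, Z)), add(add(SSZ, SZ), add(SSZ, Z)))
  →1  add(mul(SZ, add(SSSZ, Z)), add(add(SSZ, SZ), add(SSZ, Z)))
  →2  add(add(add(SSSZ, Z), mul(Z, add(SSSZ, Z))), add(add(SSZ, SZ), add(SSZ, Z)))
  →3  add(add(S(add(SSZ, Z)), mul(Z, add(SSSZ, Z))), add(add(SSZ, SZ), add(SSZ, Z)))
  →4  add(S(add(add(SSZ, Z), mul(Z, add(SSSZ, Z)))), add(add(SSZ, SZ), add(SSZ, Z)))
  →5  S(add(add(add(SSZ, Z), mul(Z, add(SSSZ, Z))), add(add(SSZ, SZ), add(SSZ, Z))))
  →6  S(add(add(S(add(SZ, Z)), mul(Z, add(SSSZ, Z))), add(add(SSZ, SZ), add(SSZ, Z))))
  →7  S(add(S(add(add(SZ, Z), mul(Z, add(SSSZ, Z)))), add(add(SSZ, SZ), add(SSZ, Z))))
  →8  S(S(add(add(add(SZ, Z), mul(Z, add(SSSZ, Z))), add(add(SSZ, SZ), add(SSZ, Z)))))
  →9  S(S(add(add(S(add(Z, Z)), mul(Z, add(SSSZ, Z))), add(add(SSZ, SZ), add(SSZ, Z)))))
  →10  S(S(add(S(add(add(Z, Z), mul(Z, add(SSSZ, Z)))), add(add(SSZ, SZ), add(SSZ, Z)))))
  →11  S(S(S(add(add(add(Z, Z), mul(Z, add(SSSZ, Z))), add(add(SSZ, SZ), add(SSZ, Z))))))
  →12  S(S(S(add(add(Z, mul(Z, add(SSSZ, Z))), add(add(SSZ, SZ), add(SSZ, Z))))))
  →13  S(S(S(add(mul(Z, add(SSSZ, Z)), add(add(SSZ, SZ), add(SSZ, Z))))))
  →14  S(S(S(add(Z, add(add(SSZ, SZ), add(SSZ, Z))))))
  →15  S(S(S(add(add(SSZ, SZ), add(SSZ, Z)))))
  →16  S(S(S(add(S(add(SZ, SZ)), add(SSZ, Z)))))
  →17  S(S(S(S(add(add(SZ, SZ), add(SSZ, Z))))))
  →18  S(S(S(S(add(S(add(Z, SZ)), add(SSZ, Z))))))
  →19  S(S(S(S(S(add(add(Z, SZ), add(SSZ, Z)))))))
  →20  S(S(S(S(S(add(SZ, add(SSZ, Z)))))))
  →21  S(S(S(S(S(S(add(Z, add(SSZ, Z))))))))
  →22  S(S(S(S(S(S(add(SSZ, Z)))))))
  →23  S(S(S(S(S(S(S(add(SZ, Z))))))))
  →24  S(S(S(S(S(S(S(S(add(Z, Z)))))))))
  →25  S^8(Z)

Answer: normal form = S^8(Z)  (in 25 steps)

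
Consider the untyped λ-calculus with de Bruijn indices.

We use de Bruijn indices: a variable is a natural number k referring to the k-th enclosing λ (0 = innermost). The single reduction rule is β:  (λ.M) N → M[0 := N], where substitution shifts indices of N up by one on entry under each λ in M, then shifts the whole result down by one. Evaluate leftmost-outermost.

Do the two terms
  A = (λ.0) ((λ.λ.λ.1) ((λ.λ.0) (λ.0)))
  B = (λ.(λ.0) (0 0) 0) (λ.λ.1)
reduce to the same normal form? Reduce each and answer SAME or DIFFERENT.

Term A:
  start: (λ.0) ((λ.λ.λ.1) ((λ.λ.0) (λ.0)))
  step 1: (λ.λ.λ.1) ((λ.λ.0) (λ.0))
  step 2: λ.λ.1

Term B:
  start: (λ.(λ.0) (0 0) 0) (λ.λ.1)
  step 1: (λ.0) ((λ.λ.1) (λ.λ.1)) (λ.λ.1)
  step 2: (λ.λ.1) (λ.λ.1) (λ.λ.1)
  step 3: (λ.λ.λ.1) (λ.λ.1)
  step 4: λ.λ.1

Answer: SAME — A ⇓ λ.λ.1, B ⇓ λ.λ.1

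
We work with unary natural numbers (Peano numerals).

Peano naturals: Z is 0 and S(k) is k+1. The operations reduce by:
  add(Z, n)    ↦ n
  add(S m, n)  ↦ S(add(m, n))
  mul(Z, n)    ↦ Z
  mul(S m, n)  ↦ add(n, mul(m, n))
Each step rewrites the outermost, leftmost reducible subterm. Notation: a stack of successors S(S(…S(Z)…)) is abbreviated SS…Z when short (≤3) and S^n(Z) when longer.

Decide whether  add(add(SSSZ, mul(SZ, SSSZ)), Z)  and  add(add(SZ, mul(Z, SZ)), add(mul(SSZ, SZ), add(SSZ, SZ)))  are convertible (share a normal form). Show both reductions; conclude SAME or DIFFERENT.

Answer: SAME — A ⇓ S^6(Z), B ⇓ S^6(Z)

Derivation:
Term A:
  start: add(add(SSSZ, mul(SZ, SSSZ)), Z)
  step 1: add(S(add(SSZ, mul(SZ, SSSZ))), Z)
  step 2: S(add(add(SSZ, mul(SZ, SSSZ)), Z))
  step 3: S(add(S(add(SZ, mul(SZ, SSSZ))), Z))
  step 4: S(S(add(add(SZ, mul(SZ, SSSZ)), Z)))
  step 5: S(S(add(S(add(Z, mul(SZ, SSSZ))), Z)))
  step 6: S(S(S(add(add(Z, mul(SZ, SSSZ)), Z))))
  step 7: S(S(S(add(mul(SZ, SSSZ), Z))))
  step 8: S(S(S(add(add(SSSZ, mul(Z, SSSZ)), Z))))
  step 9: S(S(S(add(S(add(SSZ, mul(Z, SSSZ))), Z))))
  step 10: S(S(S(S(add(add(SSZ, mul(Z, SSSZ)), Z)))))
  step 11: S(S(S(S(add(S(add(SZ, mul(Z, SSSZ))), Z)))))
  step 12: S(S(S(S(S(add(add(SZ, mul(Z, SSSZ)), Z))))))
  step 13: S(S(S(S(S(add(S(add(Z, mul(Z, SSSZ))), Z))))))
  step 14: S(S(S(S(S(S(add(add(Z, mul(Z, SSSZ)), Z)))))))
  step 15: S(S(S(S(S(S(add(mul(Z, SSSZ), Z)))))))
  step 16: S(S(S(S(S(S(add(Z, Z)))))))
  step 17: S^6(Z)

Term B:
  start: add(add(SZ, mul(Z, SZ)), add(mul(SSZ, SZ), add(SSZ, SZ)))
  step 1: add(S(add(Z, mul(Z, SZ))), add(mul(SSZ, SZ), add(SSZ, SZ)))
  step 2: S(add(add(Z, mul(Z, SZ)), add(mul(SSZ, SZ), add(SSZ, SZ))))
  step 3: S(add(mul(Z, SZ), add(mul(SSZ, SZ), add(SSZ, SZ))))
  step 4: S(add(Z, add(mul(SSZ, SZ), add(SSZ, SZ))))
  step 5: S(add(mul(SSZ, SZ), add(SSZ, SZ)))
  step 6: S(add(add(SZ, mul(SZ, SZ)), add(SSZ, SZ)))
  step 7: S(add(S(add(Z, mul(SZ, SZ))), add(SSZ, SZ)))
  step 8: S(S(add(add(Z, mul(SZ, SZ)), add(SSZ, SZ))))
  step 9: S(S(add(mul(SZ, SZ), add(SSZ, SZ))))
  step 10: S(S(add(add(SZ, mul(Z, SZ)), add(SSZ, SZ))))
  step 11: S(S(add(S(add(Z, mul(Z, SZ))), add(SSZ, SZ))))
  step 12: S(S(S(add(add(Z, mul(Z, SZ)), add(SSZ, SZ)))))
  step 13: S(S(S(add(mul(Z, SZ), add(SSZ, SZ)))))
  step 14: S(S(S(add(Z, add(SSZ, SZ)))))
  step 15: S(S(S(add(SSZ, SZ))))
  step 16: S(S(S(S(add(SZ, SZ)))))
  step 17: S(S(S(S(S(add(Z, SZ))))))
  step 18: S^6(Z)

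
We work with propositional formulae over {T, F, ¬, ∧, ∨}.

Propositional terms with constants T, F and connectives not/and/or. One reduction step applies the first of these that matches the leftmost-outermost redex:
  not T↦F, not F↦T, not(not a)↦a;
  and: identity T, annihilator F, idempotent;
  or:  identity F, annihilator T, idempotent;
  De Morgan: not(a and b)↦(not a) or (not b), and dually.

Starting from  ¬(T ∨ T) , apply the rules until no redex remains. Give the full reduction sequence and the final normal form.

  start: ¬(T ∨ T)
  →1  ¬T ∧ ¬T
  →2  ¬T
  →3  F

Answer: normal form = F  (in 3 steps)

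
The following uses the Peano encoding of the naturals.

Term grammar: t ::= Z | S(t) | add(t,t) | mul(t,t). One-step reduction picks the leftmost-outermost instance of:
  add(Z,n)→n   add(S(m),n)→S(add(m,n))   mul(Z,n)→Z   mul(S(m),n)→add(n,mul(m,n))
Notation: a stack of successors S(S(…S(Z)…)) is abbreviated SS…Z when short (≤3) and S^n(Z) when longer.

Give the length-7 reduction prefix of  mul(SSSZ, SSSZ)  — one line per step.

  start: mul(SSSZ, SSSZ)
  step 1: add(SSSZ, mul(SSZ, SSSZ))
  step 2: S(add(SSZ, mul(SSZ, SSSZ)))
  step 3: S(S(add(SZ, mul(SSZ, SSSZ))))
  step 4: S(S(S(add(Z, mul(SSZ, SSSZ)))))
  step 5: S(S(S(mul(SSZ, SSSZ))))
  step 6: S(S(S(add(SSSZ, mul(SZ, SSSZ)))))
  step 7: S(S(S(S(add(SSZ, mul(SZ, SSSZ))))))

Answer: after 7 steps: S(S(S(S(add(SSZ, mul(SZ, SSSZ))))))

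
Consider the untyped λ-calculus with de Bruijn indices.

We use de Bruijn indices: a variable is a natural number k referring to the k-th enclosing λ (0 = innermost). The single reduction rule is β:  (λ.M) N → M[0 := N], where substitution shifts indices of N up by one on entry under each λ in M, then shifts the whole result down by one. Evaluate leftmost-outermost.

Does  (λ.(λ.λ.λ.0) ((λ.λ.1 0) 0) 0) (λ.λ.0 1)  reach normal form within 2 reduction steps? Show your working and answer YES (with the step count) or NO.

  start: (λ.(λ.λ.λ.0) ((λ.λ.1 0) 0) 0) (λ.λ.0 1)
  [1] (λ.λ.λ.0) ((λ.λ.1 0) (λ.λ.0 1)) (λ.λ.0 1)
  [2] (λ.λ.0) (λ.λ.0 1)

Answer: NO — after 2 steps the term is (λ.λ.0) (λ.λ.0 1), not yet normal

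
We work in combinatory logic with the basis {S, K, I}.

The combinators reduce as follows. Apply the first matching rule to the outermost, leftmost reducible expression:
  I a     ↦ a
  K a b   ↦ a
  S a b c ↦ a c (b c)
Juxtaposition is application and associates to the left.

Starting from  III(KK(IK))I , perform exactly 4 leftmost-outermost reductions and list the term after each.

Answer: after 4 steps: KI

Working:
  start: III(KK(IK))I
  step 1: II(KK(IK))I
  step 2: I(KK(IK))I
  step 3: KK(IK)I
  step 4: KI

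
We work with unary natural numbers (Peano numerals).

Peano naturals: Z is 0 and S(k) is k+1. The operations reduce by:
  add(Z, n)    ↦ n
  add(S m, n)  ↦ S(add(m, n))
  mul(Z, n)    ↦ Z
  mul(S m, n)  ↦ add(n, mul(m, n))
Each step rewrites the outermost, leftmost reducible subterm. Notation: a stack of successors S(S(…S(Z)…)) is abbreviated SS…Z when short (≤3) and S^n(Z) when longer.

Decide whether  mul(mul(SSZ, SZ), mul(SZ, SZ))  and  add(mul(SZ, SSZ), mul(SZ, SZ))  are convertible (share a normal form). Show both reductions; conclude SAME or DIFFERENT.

Answer: DIFFERENT — A ⇓ SSZ, B ⇓ SSSZ

Reduction:
Term A:
  start: mul(mul(SSZ, SZ), mul(SZ, SZ))
  [1] mul(add(SZ, mul(SZ, SZ)), mul(SZ, SZ))
  [2] mul(S(add(Z, mul(SZ, SZ))), mul(SZ, SZ))
  [3] add(mul(SZ, SZ), mul(add(Z, mul(SZ, SZ)), mul(SZ, SZ)))
  [4] add(add(SZ, mul(Z, SZ)), mul(add(Z, mul(SZ, SZ)), mul(SZ, SZ)))
  [5] add(S(add(Z, mul(Z, SZ))), mul(add(Z, mul(SZ, SZ)), mul(SZ, SZ)))
  [6] S(add(add(Z, mul(Z, SZ)), mul(add(Z, mul(SZ, SZ)), mul(SZ, SZ))))
  [7] S(add(mul(Z, SZ), mul(add(Z, mul(SZ, SZ)), mul(SZ, SZ))))
  [8] S(add(Z, mul(add(Z, mul(SZ, SZ)), mul(SZ, SZ))))
  [9] S(mul(add(Z, mul(SZ, SZ)), mul(SZ, SZ)))
  [10] S(mul(mul(SZ, SZ), mul(SZ, SZ)))
  [11] S(mul(add(SZ, mul(Z, SZ)), mul(SZ, SZ)))
  [12] S(mul(S(add(Z, mul(Z, SZ))), mul(SZ, SZ)))
  [13] S(add(mul(SZ, SZ), mul(add(Z, mul(Z, SZ)), mul(SZ, SZ))))
  [14] S(add(add(SZ, mul(Z, SZ)), mul(add(Z, mul(Z, SZ)), mul(SZ, SZ))))
  [15] S(add(S(add(Z, mul(Z, SZ))), mul(add(Z, mul(Z, SZ)), mul(SZ, SZ))))
  [16] S(S(add(add(Z, mul(Z, SZ)), mul(add(Z, mul(Z, SZ)), mul(SZ, SZ)))))
  [17] S(S(add(mul(Z, SZ), mul(add(Z, mul(Z, SZ)), mul(SZ, SZ)))))
  [18] S(S(add(Z, mul(add(Z, mul(Z, SZ)), mul(SZ, SZ)))))
  [19] S(S(mul(add(Z, mul(Z, SZ)), mul(SZ, SZ))))
  [20] S(S(mul(mul(Z, SZ), mul(SZ, SZ))))
  [21] S(S(mul(Z, mul(SZ, SZ))))
  [22] SSZ

Term B:
  start: add(mul(SZ, SSZ), mul(SZ, SZ))
  [1] add(add(SSZ, mul(Z, SSZ)), mul(SZ, SZ))
  [2] add(S(add(SZ, mul(Z, SSZ))), mul(SZ, SZ))
  [3] S(add(add(SZ, mul(Z, SSZ)), mul(SZ, SZ)))
  [4] S(add(S(add(Z, mul(Z, SSZ))), mul(SZ, SZ)))
  [5] S(S(add(add(Z, mul(Z, SSZ)), mul(SZ, SZ))))
  [6] S(S(add(mul(Z, SSZ), mul(SZ, SZ))))
  [7] S(S(add(Z, mul(SZ, SZ))))
  [8] S(S(mul(SZ, SZ)))
  [9] S(S(add(SZ, mul(Z, SZ))))
  [10] S(S(S(add(Z, mul(Z, SZ)))))
  [11] S(S(S(mul(Z, SZ))))
  [12] SSSZ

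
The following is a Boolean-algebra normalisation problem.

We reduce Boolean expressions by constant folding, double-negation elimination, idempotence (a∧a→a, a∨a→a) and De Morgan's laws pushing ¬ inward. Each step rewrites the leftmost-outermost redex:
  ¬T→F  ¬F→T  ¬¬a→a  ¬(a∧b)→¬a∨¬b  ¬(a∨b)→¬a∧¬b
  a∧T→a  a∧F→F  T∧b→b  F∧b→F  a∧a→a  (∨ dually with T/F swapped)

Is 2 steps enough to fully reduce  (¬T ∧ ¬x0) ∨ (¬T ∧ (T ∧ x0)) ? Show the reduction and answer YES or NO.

Answer: NO — after 2 steps the term is F ∨ (¬T ∧ (T ∧ x0)), not yet normal

Reduction:
  start: (¬T ∧ ¬x0) ∨ (¬T ∧ (T ∧ x0))
  step 1: (F ∧ ¬x0) ∨ (¬T ∧ (T ∧ x0))
  step 2: F ∨ (¬T ∧ (T ∧ x0))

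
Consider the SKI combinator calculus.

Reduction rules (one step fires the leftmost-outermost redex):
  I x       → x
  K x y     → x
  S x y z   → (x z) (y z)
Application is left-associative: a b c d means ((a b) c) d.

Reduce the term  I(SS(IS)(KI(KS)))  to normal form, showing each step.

Answer: normal form = SI(SI)  (in 5 steps)

Working:
  start: I(SS(IS)(KI(KS)))
  [1] SS(IS)(KI(KS))
  [2] S(KI(KS))(IS(KI(KS)))
  [3] SI(IS(KI(KS)))
  [4] SI(S(KI(KS)))
  [5] SI(SI)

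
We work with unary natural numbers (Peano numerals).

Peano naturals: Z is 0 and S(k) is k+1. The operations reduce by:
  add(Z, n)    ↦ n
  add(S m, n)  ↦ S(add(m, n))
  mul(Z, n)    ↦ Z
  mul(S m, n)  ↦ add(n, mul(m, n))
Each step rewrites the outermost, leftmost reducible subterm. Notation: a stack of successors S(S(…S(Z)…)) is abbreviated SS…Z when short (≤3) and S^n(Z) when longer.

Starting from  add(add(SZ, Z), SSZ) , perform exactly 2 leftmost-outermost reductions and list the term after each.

Answer: after 2 steps: S(add(add(Z, Z), SSZ))

Reduction:
  start: add(add(SZ, Z), SSZ)
  →1  add(S(add(Z, Z)), SSZ)
  →2  S(add(add(Z, Z), SSZ))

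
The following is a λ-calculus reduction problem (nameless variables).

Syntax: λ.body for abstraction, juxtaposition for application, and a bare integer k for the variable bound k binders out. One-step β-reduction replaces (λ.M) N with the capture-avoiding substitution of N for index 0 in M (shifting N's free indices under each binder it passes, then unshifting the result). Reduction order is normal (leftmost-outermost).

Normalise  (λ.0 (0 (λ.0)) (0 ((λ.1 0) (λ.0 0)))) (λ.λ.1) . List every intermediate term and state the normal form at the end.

  start: (λ.0 (0 (λ.0)) (0 ((λ.1 0) (λ.0 0)))) (λ.λ.1)
  →1  (λ.λ.1) ((λ.λ.1) (λ.0)) ((λ.λ.1) ((λ.(λ.λ.1) 0) (λ.0 0)))
  →2  (λ.(λ.λ.1) (λ.0)) ((λ.λ.1) ((λ.(λ.λ.1) 0) (λ.0 0)))
  →3  (λ.λ.1) (λ.0)
  →4  λ.λ.0

Answer: normal form = λ.λ.0  (in 4 steps)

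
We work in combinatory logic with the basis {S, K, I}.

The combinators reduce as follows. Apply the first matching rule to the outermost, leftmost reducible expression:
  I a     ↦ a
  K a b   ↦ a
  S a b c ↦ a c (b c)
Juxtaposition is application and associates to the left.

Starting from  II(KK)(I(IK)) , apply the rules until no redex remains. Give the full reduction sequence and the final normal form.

  start: II(KK)(I(IK))
  [1] I(KK)(I(IK))
  [2] KK(I(IK))
  [3] K

Answer: normal form = K  (in 3 steps)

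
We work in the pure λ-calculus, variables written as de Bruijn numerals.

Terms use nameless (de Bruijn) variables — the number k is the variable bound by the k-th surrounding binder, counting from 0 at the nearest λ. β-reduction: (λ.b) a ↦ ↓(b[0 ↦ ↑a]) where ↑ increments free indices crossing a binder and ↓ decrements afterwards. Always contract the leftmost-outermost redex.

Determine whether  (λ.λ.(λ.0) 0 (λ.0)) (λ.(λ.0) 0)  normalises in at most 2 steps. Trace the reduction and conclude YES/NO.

  start: (λ.λ.(λ.0) 0 (λ.0)) (λ.(λ.0) 0)
  →1  λ.(λ.0) 0 (λ.0)
  →2  λ.0 (λ.0)

Answer: YES — reaches normal form λ.0 (λ.0) in 2 ≤ 2 steps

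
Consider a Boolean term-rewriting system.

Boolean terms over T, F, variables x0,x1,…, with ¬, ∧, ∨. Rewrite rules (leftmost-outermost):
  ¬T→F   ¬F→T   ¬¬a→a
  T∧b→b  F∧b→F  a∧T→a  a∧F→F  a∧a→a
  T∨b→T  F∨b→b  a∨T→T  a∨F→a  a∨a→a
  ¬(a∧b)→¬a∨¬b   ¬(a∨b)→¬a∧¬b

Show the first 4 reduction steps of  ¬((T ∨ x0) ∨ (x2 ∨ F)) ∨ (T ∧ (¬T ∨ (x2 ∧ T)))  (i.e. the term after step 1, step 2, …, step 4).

Answer: after 4 steps: (F ∧ ¬(x2 ∨ F)) ∨ (T ∧ (¬T ∨ (x2 ∧ T)))

Reduction:
  start: ¬((T ∨ x0) ∨ (x2 ∨ F)) ∨ (T ∧ (¬T ∨ (x2 ∧ T)))
  step 1: (¬(T ∨ x0) ∧ ¬(x2 ∨ F)) ∨ (T ∧ (¬T ∨ (x2 ∧ T)))
  step 2: ((¬T ∧ ¬x0) ∧ ¬(x2 ∨ F)) ∨ (T ∧ (¬T ∨ (x2 ∧ T)))
  step 3: ((F ∧ ¬x0) ∧ ¬(x2 ∨ F)) ∨ (T ∧ (¬T ∨ (x2 ∧ T)))
  step 4: (F ∧ ¬(x2 ∨ F)) ∨ (T ∧ (¬T ∨ (x2 ∧ T)))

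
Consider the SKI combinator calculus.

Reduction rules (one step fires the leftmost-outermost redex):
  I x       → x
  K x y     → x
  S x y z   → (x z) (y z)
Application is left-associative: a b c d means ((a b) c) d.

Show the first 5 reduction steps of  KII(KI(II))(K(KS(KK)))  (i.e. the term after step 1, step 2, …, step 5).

Answer: after 5 steps: KS

Reduction:
  start: KII(KI(II))(K(KS(KK)))
  →1  I(KI(II))(K(KS(KK)))
  →2  KI(II)(K(KS(KK)))
  →3  I(K(KS(KK)))
  →4  K(KS(KK))
  →5  KS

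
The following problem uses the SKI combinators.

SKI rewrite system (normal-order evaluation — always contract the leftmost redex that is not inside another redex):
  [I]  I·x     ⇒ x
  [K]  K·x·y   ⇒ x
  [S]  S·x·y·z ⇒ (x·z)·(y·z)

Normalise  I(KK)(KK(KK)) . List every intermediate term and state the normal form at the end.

Answer: normal form = K  (in 2 steps)

Derivation:
  start: I(KK)(KK(KK))
  [1] KK(KK(KK))
  [2] K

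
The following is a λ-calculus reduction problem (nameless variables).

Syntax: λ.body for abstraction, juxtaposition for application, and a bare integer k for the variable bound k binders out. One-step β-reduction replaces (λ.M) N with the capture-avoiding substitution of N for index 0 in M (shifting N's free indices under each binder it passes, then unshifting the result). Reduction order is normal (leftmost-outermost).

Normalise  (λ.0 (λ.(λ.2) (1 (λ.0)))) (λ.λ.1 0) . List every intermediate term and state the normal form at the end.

  start: (λ.0 (λ.(λ.2) (1 (λ.0)))) (λ.λ.1 0)
  →1  (λ.λ.1 0) (λ.(λ.λ.λ.1 0) ((λ.λ.1 0) (λ.0)))
  →2  λ.(λ.(λ.λ.λ.1 0) ((λ.λ.1 0) (λ.0))) 0
  →3  λ.(λ.λ.λ.1 0) ((λ.λ.1 0) (λ.0))
  →4  λ.λ.λ.1 0

Answer: normal form = λ.λ.λ.1 0  (in 4 steps)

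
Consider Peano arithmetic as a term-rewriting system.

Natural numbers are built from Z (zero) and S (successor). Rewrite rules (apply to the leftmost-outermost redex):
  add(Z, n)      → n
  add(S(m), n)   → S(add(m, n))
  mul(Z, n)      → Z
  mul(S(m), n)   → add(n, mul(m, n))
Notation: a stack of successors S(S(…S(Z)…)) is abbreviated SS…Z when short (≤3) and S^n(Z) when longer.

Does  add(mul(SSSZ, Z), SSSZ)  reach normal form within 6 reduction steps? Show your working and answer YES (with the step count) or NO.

  start: add(mul(SSSZ, Z), SSSZ)
  →1  add(add(Z, mul(SSZ, Z)), SSSZ)
  →2  add(mul(SSZ, Z), SSSZ)
  →3  add(add(Z, mul(SZ, Z)), SSSZ)
  →4  add(mul(SZ, Z), SSSZ)
  →5  add(add(Z, mul(Z, Z)), SSSZ)
  →6  add(mul(Z, Z), SSSZ)

Answer: NO — after 6 steps the term is add(mul(Z, Z), SSSZ), not yet normal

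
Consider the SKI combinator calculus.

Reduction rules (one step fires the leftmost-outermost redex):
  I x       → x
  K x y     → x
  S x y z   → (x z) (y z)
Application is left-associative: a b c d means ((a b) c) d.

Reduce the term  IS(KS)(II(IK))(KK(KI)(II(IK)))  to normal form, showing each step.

  start: IS(KS)(II(IK))(KK(KI)(II(IK)))
  [1] S(KS)(II(IK))(KK(KI)(II(IK)))
  [2] KS(KK(KI)(II(IK)))(II(IK)(KK(KI)(II(IK))))
  [3] S(II(IK)(KK(KI)(II(IK))))
  [4] S(I(IK)(KK(KI)(II(IK))))
  [5] S(IK(KK(KI)(II(IK))))
  [6] S(K(KK(KI)(II(IK))))
  [7] S(K(K(II(IK))))
  [8] S(K(K(I(IK))))
  [9] S(K(K(IK)))
  [10] S(K(KK))

Answer: normal form = S(K(KK))  (in 10 steps)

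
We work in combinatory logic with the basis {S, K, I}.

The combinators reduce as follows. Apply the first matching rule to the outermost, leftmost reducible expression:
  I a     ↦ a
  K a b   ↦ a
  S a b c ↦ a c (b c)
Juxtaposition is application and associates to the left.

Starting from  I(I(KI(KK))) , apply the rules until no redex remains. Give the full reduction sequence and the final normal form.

  start: I(I(KI(KK)))
  step 1: I(KI(KK))
  step 2: KI(KK)
  step 3: I

Answer: normal form = I  (in 3 steps)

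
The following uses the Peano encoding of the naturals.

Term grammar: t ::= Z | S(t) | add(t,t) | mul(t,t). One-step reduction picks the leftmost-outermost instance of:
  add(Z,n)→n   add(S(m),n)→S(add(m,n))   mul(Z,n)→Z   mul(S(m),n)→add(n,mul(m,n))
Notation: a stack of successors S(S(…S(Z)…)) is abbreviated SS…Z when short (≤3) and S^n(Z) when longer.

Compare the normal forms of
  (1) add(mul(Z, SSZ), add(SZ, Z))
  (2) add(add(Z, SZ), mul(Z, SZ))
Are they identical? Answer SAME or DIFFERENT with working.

Answer: SAME — A ⇓ SZ, B ⇓ SZ

Working:
Term A:
  start: add(mul(Z, SSZ), add(SZ, Z))
  →1  add(Z, add(SZ, Z))
  →2  add(SZ, Z)
  →3  S(add(Z, Z))
  →4  SZ

Term B:
  start: add(add(Z, SZ), mul(Z, SZ))
  →1  add(SZ, mul(Z, SZ))
  →2  S(add(Z, mul(Z, SZ)))
  →3  S(mul(Z, SZ))
  →4  SZ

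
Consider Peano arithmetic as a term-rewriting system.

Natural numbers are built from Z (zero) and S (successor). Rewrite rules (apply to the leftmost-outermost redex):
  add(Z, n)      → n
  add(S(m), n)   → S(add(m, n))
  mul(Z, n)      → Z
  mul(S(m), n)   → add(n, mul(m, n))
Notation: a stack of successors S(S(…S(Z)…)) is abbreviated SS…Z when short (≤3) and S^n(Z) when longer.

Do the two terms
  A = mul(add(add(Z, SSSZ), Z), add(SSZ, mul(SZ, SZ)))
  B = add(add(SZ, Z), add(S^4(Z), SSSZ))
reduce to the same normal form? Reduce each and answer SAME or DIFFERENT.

Answer: DIFFERENT — A ⇓ S^9(Z), B ⇓ S^8(Z)

Working:
Term A:
  start: mul(add(add(Z, SSSZ), Z), add(SSZ, mul(SZ, SZ)))
  step 1: mul(add(SSSZ, Z), add(SSZ, mul(SZ, SZ)))
  step 2: mul(S(add(SSZ, Z)), add(SSZ, mul(SZ, SZ)))
  step 3: add(add(SSZ, mul(SZ, SZ)), mul(add(SSZ, Z), add(SSZ, mul(SZ, SZ))))
  step 4: add(S(add(SZ, mul(SZ, SZ))), mul(add(SSZ, Z), add(SSZ, mul(SZ, SZ))))
  step 5: S(add(add(SZ, mul(SZ, SZ)), mul(add(SSZ, Z), add(SSZ, mul(SZ, SZ)))))
  step 6: S(add(S(add(Z, mul(SZ, SZ))), mul(add(SSZ, Z), add(SSZ, mul(SZ, SZ)))))
  step 7: S(S(add(add(Z, mul(SZ, SZ)), mul(add(SSZ, Z), add(SSZ, mul(SZ, SZ))))))
  step 8: S(S(add(mul(SZ, SZ), mul(add(SSZ, Z), add(SSZ, mul(SZ, SZ))))))
  step 9: S(S(add(add(SZ, mul(Z, SZ)), mul(add(SSZ, Z), add(SSZ, mul(SZ, SZ))))))
  step 10: S(S(add(S(add(Z, mul(Z, SZ))), mul(add(SSZ, Z), add(SSZ, mul(SZ, SZ))))))
  step 11: S(S(S(add(add(Z, mul(Z, SZ)), mul(add(SSZ, Z), add(SSZ, mul(SZ, SZ)))))))
  step 12: S(S(S(add(mul(Z, SZ), mul(add(SSZ, Z), add(SSZ, mul(SZ, SZ)))))))
  step 13: S(S(S(add(Z, mul(add(SSZ, Z), add(SSZ, mul(SZ, SZ)))))))
  step 14: S(S(S(mul(add(SSZ, Z), add(SSZ, mul(SZ, SZ))))))
  step 15: S(S(S(mul(S(add(SZ, Z)), add(SSZ, mul(SZ, SZ))))))
  step 16: S(S(S(add(add(SSZ, mul(SZ, SZ)), mul(add(SZ, Z), add(SSZ, mul(SZ, SZ)))))))
  step 17: S(S(S(add(S(add(SZ, mul(SZ, SZ))), mul(add(SZ, Z), add(SSZ, mul(SZ, SZ)))))))
  step 18: S(S(S(S(add(add(SZ, mul(SZ, SZ)), mul(add(SZ, Z), add(SSZ, mul(SZ, SZ))))))))
  step 19: S(S(S(S(add(S(add(Z, mul(SZ, SZ))), mul(add(SZ, Z), add(SSZ, mul(SZ, SZ))))))))
  step 20: S(S(S(S(S(add(add(Z, mul(SZ, SZ)), mul(add(SZ, Z), add(SSZ, mul(SZ, SZ)))))))))
  step 21: S(S(S(S(S(add(mul(SZ, SZ), mul(add(SZ, Z), add(SSZ, mul(SZ, SZ)))))))))
  step 22: S(S(S(S(S(add(add(SZ, mul(Z, SZ)), mul(add(SZ, Z), add(SSZ, mul(SZ, SZ)))))))))
  step 23: S(S(S(S(S(add(S(add(Z, mul(Z, SZ))), mul(add(SZ, Z), add(SSZ, mul(SZ, SZ)))))))))
  step 24: S(S(S(S(S(S(add(add(Z, mul(Z, SZ)), mul(add(SZ, Z), add(SSZ, mul(SZ, SZ))))))))))
  step 25: S(S(S(S(S(S(add(mul(Z, SZ), mul(add(SZ, Z), add(SSZ, mul(SZ, SZ))))))))))
  step 26: S(S(S(S(S(S(add(Z, mul(add(SZ, Z), add(SSZ, mul(SZ, SZ))))))))))
  step 27: S(S(S(S(S(S(mul(add(SZ, Z), add(SSZ, mul(SZ, SZ)))))))))
  step 28: S(S(S(S(S(S(mul(S(add(Z, Z)), add(SSZ, mul(SZ, SZ)))))))))
  step 29: S(S(S(S(S(S(add(add(SSZ, mul(SZ, SZ)), mul(add(Z, Z), add(SSZ, mul(SZ, SZ))))))))))
  step 30: S(S(S(S(S(S(add(S(add(SZ, mul(SZ, SZ))), mul(add(Z, Z), add(SSZ, mul(SZ, SZ))))))))))
  step 31: S(S(S(S(S(S(S(add(add(SZ, mul(SZ, SZ)), mul(add(Z, Z), add(SSZ, mul(SZ, SZ)))))))))))
  step 32: S(S(S(S(S(S(S(add(S(add(Z, mul(SZ, SZ))), mul(add(Z, Z), add(SSZ, mul(SZ, SZ)))))))))))
  step 33: S(S(S(S(S(S(S(S(add(add(Z, mul(SZ, SZ)), mul(add(Z, Z), add(SSZ, mul(SZ, SZ))))))))))))
  step 34: S(S(S(S(S(S(S(S(add(mul(SZ, SZ), mul(add(Z, Z), add(SSZ, mul(SZ, SZ))))))))))))
  step 35: S(S(S(S(S(S(S(S(add(add(SZ, mul(Z, SZ)), mul(add(Z, Z), add(SSZ, mul(SZ, SZ))))))))))))
  step 36: S(S(S(S(S(S(S(S(add(S(add(Z, mul(Z, SZ))), mul(add(Z, Z), add(SSZ, mul(SZ, SZ))))))))))))
  step 37: S(S(S(S(S(S(S(S(S(add(add(Z, mul(Z, SZ)), mul(add(Z, Z), add(SSZ, mul(SZ, SZ)))))))))))))
  step 38: S(S(S(S(S(S(S(S(S(add(mul(Z, SZ), mul(add(Z, Z), add(SSZ, mul(SZ, SZ)))))))))))))
  step 39: S(S(S(S(S(S(S(S(S(add(Z, mul(add(Z, Z), add(SSZ, mul(SZ, SZ)))))))))))))
  step 40: S(S(S(S(S(S(S(S(S(mul(add(Z, Z), add(SSZ, mul(SZ, SZ))))))))))))
  step 41: S(S(S(S(S(S(S(S(S(mul(Z, add(SSZ, mul(SZ, SZ))))))))))))
  step 42: S^9(Z)

Term B:
  start: add(add(SZ, Z), add(S^4(Z), SSSZ))
  step 1: add(S(add(Z, Z)), add(S^4(Z), SSSZ))
  step 2: S(add(add(Z, Z), add(S^4(Z), SSSZ)))
  step 3: S(add(Z, add(S^4(Z), SSSZ)))
  step 4: S(add(S^4(Z), SSSZ))
  step 5: S(S(add(SSSZ, SSSZ)))
  step 6: S(S(S(add(SSZ, SSSZ))))
  step 7: S(S(S(S(add(SZ, SSSZ)))))
  step 8: S(S(S(S(S(add(Z, SSSZ))))))
  step 9: S^8(Z)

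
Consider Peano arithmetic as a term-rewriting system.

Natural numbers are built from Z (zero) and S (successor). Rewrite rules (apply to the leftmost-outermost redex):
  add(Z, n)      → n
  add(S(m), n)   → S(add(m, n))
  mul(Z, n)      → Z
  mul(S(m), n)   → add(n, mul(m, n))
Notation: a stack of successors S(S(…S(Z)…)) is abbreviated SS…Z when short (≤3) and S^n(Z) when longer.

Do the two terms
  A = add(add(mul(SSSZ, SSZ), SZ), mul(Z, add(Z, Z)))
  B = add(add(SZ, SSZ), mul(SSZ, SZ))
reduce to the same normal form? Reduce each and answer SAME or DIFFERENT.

Term A:
  start: add(add(mul(SSSZ, SSZ), SZ), mul(Z, add(Z, Z)))
  step 1: add(add(add(SSZ, mul(SSZ, SSZ)), SZ), mul(Z, add(Z, Z)))
  step 2: add(add(S(add(SZ, mul(SSZ, SSZ))), SZ), mul(Z, add(Z, Z)))
  step 3: add(S(add(add(SZ, mul(SSZ, SSZ)), SZ)), mul(Z, add(Z, Z)))
  step 4: S(add(add(add(SZ, mul(SSZ, SSZ)), SZ), mul(Z, add(Z, Z))))
  step 5: S(add(add(S(add(Z, mul(SSZ, SSZ))), SZ), mul(Z, add(Z, Z))))
  step 6: S(add(S(add(add(Z, mul(SSZ, SSZ)), SZ)), mul(Z, add(Z, Z))))
  step 7: S(S(add(add(add(Z, mul(SSZ, SSZ)), SZ), mul(Z, add(Z, Z)))))
  step 8: S(S(add(add(mul(SSZ, SSZ), SZ), mul(Z, add(Z, Z)))))
  step 9: S(S(add(add(add(SSZ, mul(SZ, SSZ)), SZ), mul(Z, add(Z, Z)))))
  step 10: S(S(add(add(S(add(SZ, mul(SZ, SSZ))), SZ), mul(Z, add(Z, Z)))))
  step 11: S(S(add(S(add(add(SZ, mul(SZ, SSZ)), SZ)), mul(Z, add(Z, Z)))))
  step 12: S(S(S(add(add(add(SZ, mul(SZ, SSZ)), SZ), mul(Z, add(Z, Z))))))
  step 13: S(S(S(add(add(S(add(Z, mul(SZ, SSZ))), SZ), mul(Z, add(Z, Z))))))
  step 14: S(S(S(add(S(add(add(Z, mul(SZ, SSZ)), SZ)), mul(Z, add(Z, Z))))))
  step 15: S(S(S(S(add(add(add(Z, mul(SZ, SSZ)), SZ), mul(Z, add(Z, Z)))))))
  step 16: S(S(S(S(add(add(mul(SZ, SSZ), SZ), mul(Z, add(Z, Z)))))))
  step 17: S(S(S(S(add(add(add(SSZ, mul(Z, SSZ)), SZ), mul(Z, add(Z, Z)))))))
  step 18: S(S(S(S(add(add(S(add(SZ, mul(Z, SSZ))), SZ), mul(Z, add(Z, Z)))))))
  step 19: S(S(S(S(add(S(add(add(SZ, mul(Z, SSZ)), SZ)), mul(Z, add(Z, Z)))))))
  step 20: S(S(S(S(S(add(add(add(SZ, mul(Z, SSZ)), SZ), mul(Z, add(Z, Z))))))))
  step 21: S(S(S(S(S(add(add(S(add(Z, mul(Z, SSZ))), SZ), mul(Z, add(Z, Z))))))))
  step 22: S(S(S(S(S(add(S(add(add(Z, mul(Z, SSZ)), SZ)), mul(Z, add(Z, Z))))))))
  step 23: S(S(S(S(S(S(add(add(add(Z, mul(Z, SSZ)), SZ), mul(Z, add(Z, Z)))))))))
  step 24: S(S(S(S(S(S(add(add(mul(Z, SSZ), SZ), mul(Z, add(Z, Z)))))))))
  step 25: S(S(S(S(S(S(add(add(Z, SZ), mul(Z, add(Z, Z)))))))))
  step 26: S(S(S(S(S(S(add(SZ, mul(Z, add(Z, Z)))))))))
  step 27: S(S(S(S(S(S(S(add(Z, mul(Z, add(Z, Z))))))))))
  step 28: S(S(S(S(S(S(S(mul(Z, add(Z, Z)))))))))
  step 29: S^7(Z)

Term B:
  start: add(add(SZ, SSZ), mul(SSZ, SZ))
  step 1: add(S(add(Z, SSZ)), mul(SSZ, SZ))
  step 2: S(add(add(Z, SSZ), mul(SSZ, SZ)))
  step 3: S(add(SSZ, mul(SSZ, SZ)))
  step 4: S(S(add(SZ, mul(SSZ, SZ))))
  step 5: S(S(S(add(Z, mul(SSZ, SZ)))))
  step 6: S(S(S(mul(SSZ, SZ))))
  step 7: S(S(S(add(SZ, mul(SZ, SZ)))))
  step 8: S(S(S(S(add(Z, mul(SZ, SZ))))))
  step 9: S(S(S(S(mul(SZ, SZ)))))
  step 10: S(S(S(S(add(SZ, mul(Z, SZ))))))
  step 11: S(S(S(S(S(add(Z, mul(Z, SZ)))))))
  step 12: S(S(S(S(S(mul(Z, SZ))))))
  step 13: S^5(Z)

Answer: DIFFERENT — A ⇓ S^7(Z), B ⇓ S^5(Z)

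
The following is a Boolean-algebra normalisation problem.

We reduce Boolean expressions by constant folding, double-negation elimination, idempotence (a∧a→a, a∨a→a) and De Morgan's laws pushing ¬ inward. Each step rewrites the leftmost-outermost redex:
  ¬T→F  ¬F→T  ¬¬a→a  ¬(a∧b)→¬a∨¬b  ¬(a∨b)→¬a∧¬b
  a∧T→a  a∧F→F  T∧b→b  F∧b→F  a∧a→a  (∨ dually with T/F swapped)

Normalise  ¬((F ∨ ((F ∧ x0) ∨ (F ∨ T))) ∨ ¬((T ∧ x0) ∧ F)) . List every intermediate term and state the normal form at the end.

Answer: normal form = F  (in 14 steps)

Working:
  start: ¬((F ∨ ((F ∧ x0) ∨ (F ∨ T))) ∨ ¬((T ∧ x0) ∧ F))
  step 1: ¬(F ∨ ((F ∧ x0) ∨ (F ∨ T))) ∧ ¬¬((T ∧ x0) ∧ F)
  step 2: (¬F ∧ ¬((F ∧ x0) ∨ (F ∨ T))) ∧ ¬¬((T ∧ x0) ∧ F)
  step 3: (T ∧ ¬((F ∧ x0) ∨ (F ∨ T))) ∧ ¬¬((T ∧ x0) ∧ F)
  step 4: ¬((F ∧ x0) ∨ (F ∨ T)) ∧ ¬¬((T ∧ x0) ∧ F)
  step 5: (¬(F ∧ x0) ∧ ¬(F ∨ T)) ∧ ¬¬((T ∧ x0) ∧ F)
  step 6: ((¬F ∨ ¬x0) ∧ ¬(F ∨ T)) ∧ ¬¬((T ∧ x0) ∧ F)
  step 7: ((T ∨ ¬x0) ∧ ¬(F ∨ T)) ∧ ¬¬((T ∧ x0) ∧ F)
  step 8: (T ∧ ¬(F ∨ T)) ∧ ¬¬((T ∧ x0) ∧ F)
  step 9: ¬(F ∨ T) ∧ ¬¬((T ∧ x0) ∧ F)
  step 10: (¬F ∧ ¬T) ∧ ¬¬((T ∧ x0) ∧ F)
  step 11: (T ∧ ¬T) ∧ ¬¬((T ∧ x0) ∧ F)
  step 12: ¬T ∧ ¬¬((T ∧ x0) ∧ F)
  step 13: F ∧ ¬¬((T ∧ x0) ∧ F)
  step 14: F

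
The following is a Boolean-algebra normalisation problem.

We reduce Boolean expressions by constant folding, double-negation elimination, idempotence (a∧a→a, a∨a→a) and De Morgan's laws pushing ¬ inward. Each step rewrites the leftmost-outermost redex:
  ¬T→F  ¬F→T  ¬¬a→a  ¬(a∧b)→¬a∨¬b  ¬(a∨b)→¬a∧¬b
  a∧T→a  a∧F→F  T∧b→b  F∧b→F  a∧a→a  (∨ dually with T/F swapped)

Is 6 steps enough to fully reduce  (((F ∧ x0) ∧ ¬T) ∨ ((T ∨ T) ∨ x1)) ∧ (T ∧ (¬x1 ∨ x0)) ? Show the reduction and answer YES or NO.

Answer: NO — after 6 steps the term is T ∧ (¬x1 ∨ x0), not yet normal

Reduction:
  start: (((F ∧ x0) ∧ ¬T) ∨ ((T ∨ T) ∨ x1)) ∧ (T ∧ (¬x1 ∨ x0))
  →1  ((F ∧ ¬T) ∨ ((T ∨ T) ∨ x1)) ∧ (T ∧ (¬x1 ∨ x0))
  →2  (F ∨ ((T ∨ T) ∨ x1)) ∧ (T ∧ (¬x1 ∨ x0))
  →3  ((T ∨ T) ∨ x1) ∧ (T ∧ (¬x1 ∨ x0))
  →4  (T ∨ x1) ∧ (T ∧ (¬x1 ∨ x0))
  →5  T ∧ (T ∧ (¬x1 ∨ x0))
  →6  T ∧ (¬x1 ∨ x0)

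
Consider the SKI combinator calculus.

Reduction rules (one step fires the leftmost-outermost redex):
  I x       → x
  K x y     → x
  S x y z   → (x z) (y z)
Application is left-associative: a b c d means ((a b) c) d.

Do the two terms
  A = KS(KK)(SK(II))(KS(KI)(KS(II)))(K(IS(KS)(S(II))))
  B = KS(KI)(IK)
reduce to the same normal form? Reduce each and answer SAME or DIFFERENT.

Term A:
  start: KS(KK)(SK(II))(KS(KI)(KS(II)))(K(IS(KS)(S(II))))
  →1  S(SK(II))(KS(KI)(KS(II)))(K(IS(KS)(S(II))))
  →2  SK(II)(K(IS(KS)(S(II))))(KS(KI)(KS(II))(K(IS(KS)(S(II)))))
  →3  K(K(IS(KS)(S(II))))(II(K(IS(KS)(S(II)))))(KS(KI)(KS(II))(K(IS(KS)(S(II)))))
  →4  K(IS(KS)(S(II)))(KS(KI)(KS(II))(K(IS(KS)(S(II)))))
  →5  IS(KS)(S(II))
  →6  S(KS)(S(II))
  →7  S(KS)(SI)

Term B:
  start: KS(KI)(IK)
  →1  S(IK)
  →2  SK

Answer: DIFFERENT — A ⇓ S(KS)(SI), B ⇓ SK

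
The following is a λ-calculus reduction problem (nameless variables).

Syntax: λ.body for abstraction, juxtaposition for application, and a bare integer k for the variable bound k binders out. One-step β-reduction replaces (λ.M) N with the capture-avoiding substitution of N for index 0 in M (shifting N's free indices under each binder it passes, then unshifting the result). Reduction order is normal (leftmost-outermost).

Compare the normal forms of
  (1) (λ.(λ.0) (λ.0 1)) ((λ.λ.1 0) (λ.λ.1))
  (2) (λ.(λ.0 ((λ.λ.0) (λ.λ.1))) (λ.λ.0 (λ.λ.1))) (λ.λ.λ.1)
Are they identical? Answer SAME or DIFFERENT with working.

Answer: SAME — A ⇓ λ.0 (λ.λ.1), B ⇓ λ.0 (λ.λ.1)

Reduction:
Term A:
  start: (λ.(λ.0) (λ.0 1)) ((λ.λ.1 0) (λ.λ.1))
  [1] (λ.0) (λ.0 ((λ.λ.1 0) (λ.λ.1)))
  [2] λ.0 ((λ.λ.1 0) (λ.λ.1))
  [3] λ.0 (λ.(λ.λ.1) 0)
  [4] λ.0 (λ.λ.1)

Term B:
  start: (λ.(λ.0 ((λ.λ.0) (λ.λ.1))) (λ.λ.0 (λ.λ.1))) (λ.λ.λ.1)
  [1] (λ.0 ((λ.λ.0) (λ.λ.1))) (λ.λ.0 (λ.λ.1))
  [2] (λ.λ.0 (λ.λ.1)) ((λ.λ.0) (λ.λ.1))
  [3] λ.0 (λ.λ.1)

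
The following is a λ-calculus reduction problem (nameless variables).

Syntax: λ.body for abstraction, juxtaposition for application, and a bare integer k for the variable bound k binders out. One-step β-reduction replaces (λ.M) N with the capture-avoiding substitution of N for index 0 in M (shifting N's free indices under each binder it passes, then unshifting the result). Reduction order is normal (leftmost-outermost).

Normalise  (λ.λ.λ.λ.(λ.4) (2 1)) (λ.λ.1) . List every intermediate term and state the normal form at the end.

  start: (λ.λ.λ.λ.(λ.4) (2 1)) (λ.λ.1)
  [1] λ.λ.λ.(λ.λ.λ.1) (2 1)
  [2] λ.λ.λ.λ.λ.1

Answer: normal form = λ.λ.λ.λ.λ.1  (in 2 steps)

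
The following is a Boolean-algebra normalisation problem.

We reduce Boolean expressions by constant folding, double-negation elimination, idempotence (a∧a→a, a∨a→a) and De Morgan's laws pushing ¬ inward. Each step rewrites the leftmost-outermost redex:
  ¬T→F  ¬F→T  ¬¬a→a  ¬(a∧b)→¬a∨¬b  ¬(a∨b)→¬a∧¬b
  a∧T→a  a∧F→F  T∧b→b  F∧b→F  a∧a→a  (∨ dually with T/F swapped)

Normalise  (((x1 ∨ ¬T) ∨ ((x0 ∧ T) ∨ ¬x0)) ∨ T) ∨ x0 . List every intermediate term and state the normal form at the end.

  start: (((x1 ∨ ¬T) ∨ ((x0 ∧ T) ∨ ¬x0)) ∨ T) ∨ x0
  →1  T ∨ x0
  →2  T

Answer: normal form = T  (in 2 steps)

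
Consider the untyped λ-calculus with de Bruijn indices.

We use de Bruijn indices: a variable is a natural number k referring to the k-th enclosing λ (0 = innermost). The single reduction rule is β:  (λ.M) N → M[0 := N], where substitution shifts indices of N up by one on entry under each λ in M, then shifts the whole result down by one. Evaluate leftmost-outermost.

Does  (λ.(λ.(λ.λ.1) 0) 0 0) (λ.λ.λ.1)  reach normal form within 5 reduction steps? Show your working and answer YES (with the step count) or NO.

  start: (λ.(λ.(λ.λ.1) 0) 0 0) (λ.λ.λ.1)
  →1  (λ.(λ.λ.1) 0) (λ.λ.λ.1) (λ.λ.λ.1)
  →2  (λ.λ.1) (λ.λ.λ.1) (λ.λ.λ.1)
  →3  (λ.λ.λ.λ.1) (λ.λ.λ.1)
  →4  λ.λ.λ.1

Answer: YES — reaches normal form λ.λ.λ.1 in 4 ≤ 5 steps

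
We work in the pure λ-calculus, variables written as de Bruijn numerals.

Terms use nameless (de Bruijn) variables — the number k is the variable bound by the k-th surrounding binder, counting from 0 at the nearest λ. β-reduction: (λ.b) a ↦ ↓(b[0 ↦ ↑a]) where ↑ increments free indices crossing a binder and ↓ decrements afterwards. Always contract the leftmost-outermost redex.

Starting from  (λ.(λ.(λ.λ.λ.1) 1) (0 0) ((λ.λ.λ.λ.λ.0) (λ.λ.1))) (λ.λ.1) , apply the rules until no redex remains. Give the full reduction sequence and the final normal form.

Answer: normal form = λ.λ.λ.λ.λ.0  (in 5 steps)

Working:
  start: (λ.(λ.(λ.λ.λ.1) 1) (0 0) ((λ.λ.λ.λ.λ.0) (λ.λ.1))) (λ.λ.1)
  →1  (λ.(λ.λ.λ.1) (λ.λ.1)) ((λ.λ.1) (λ.λ.1)) ((λ.λ.λ.λ.λ.0) (λ.λ.1))
  →2  (λ.λ.λ.1) (λ.λ.1) ((λ.λ.λ.λ.λ.0) (λ.λ.1))
  →3  (λ.λ.1) ((λ.λ.λ.λ.λ.0) (λ.λ.1))
  →4  λ.(λ.λ.λ.λ.λ.0) (λ.λ.1)
  →5  λ.λ.λ.λ.λ.0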